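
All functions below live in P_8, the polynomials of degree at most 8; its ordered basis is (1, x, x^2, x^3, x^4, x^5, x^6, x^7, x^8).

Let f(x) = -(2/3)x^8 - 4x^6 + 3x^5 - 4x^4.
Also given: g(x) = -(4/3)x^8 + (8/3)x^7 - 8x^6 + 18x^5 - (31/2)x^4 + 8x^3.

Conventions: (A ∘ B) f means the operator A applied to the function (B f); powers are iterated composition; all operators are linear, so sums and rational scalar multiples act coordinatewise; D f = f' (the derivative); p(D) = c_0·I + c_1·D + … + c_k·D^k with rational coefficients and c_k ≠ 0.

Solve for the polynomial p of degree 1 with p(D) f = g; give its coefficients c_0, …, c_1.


p(D) = 2·I − (1/2)·D, i.e. c_0 = 2, c_1 = -1/2

D^0 f = -(2/3)x^8 - 4x^6 + 3x^5 - 4x^4
D^1 f = -(16/3)x^7 - 24x^5 + 15x^4 - 16x^3
matching coefficients of g against c_0 f + c_1 Df + … from the top degree down determines the c_i
solution: c_0 = 2, c_1 = -1/2


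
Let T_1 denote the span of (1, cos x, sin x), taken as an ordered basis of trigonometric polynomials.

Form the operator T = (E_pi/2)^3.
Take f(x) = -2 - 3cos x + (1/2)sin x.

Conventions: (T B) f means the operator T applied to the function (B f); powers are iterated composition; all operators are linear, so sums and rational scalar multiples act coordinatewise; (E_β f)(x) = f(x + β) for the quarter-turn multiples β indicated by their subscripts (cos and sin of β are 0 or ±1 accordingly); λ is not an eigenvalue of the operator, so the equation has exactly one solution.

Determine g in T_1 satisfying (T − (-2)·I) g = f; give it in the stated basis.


g(x) = -2/3 - (11/10)cos x + (4/5)sin x

write g with unknown coordinates in the stated basis and equate coefficients in (T − (-2)·I) g = f
solving from the highest basis element down gives g = -2/3 - (11/10)cos x + (4/5)sin x
check: T g = -2/3 - (4/5)cos x - (11/10)sin x
so T g − (-2)·g = -2 - 3cos x + (1/2)sin x = f ✓


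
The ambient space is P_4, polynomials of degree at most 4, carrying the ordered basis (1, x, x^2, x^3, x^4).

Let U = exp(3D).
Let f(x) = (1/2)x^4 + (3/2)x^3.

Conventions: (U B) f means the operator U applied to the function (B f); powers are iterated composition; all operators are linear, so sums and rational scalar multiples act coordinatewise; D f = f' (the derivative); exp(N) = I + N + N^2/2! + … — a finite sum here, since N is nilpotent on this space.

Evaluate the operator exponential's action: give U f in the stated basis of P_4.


order-1 term: 6x^3 + (27/2)x^2
order-2 term: 27x^2 + (81/2)x
order-3 term: 54x + 81/2
order-4 term: 81/2
the series for exp(3D) f terminates at order 4
exp(3D) f = (1/2)x^4 + (15/2)x^3 + (81/2)x^2 + (189/2)x + 81

the result is g(x) = (1/2)x^4 + (15/2)x^3 + (81/2)x^2 + (189/2)x + 81


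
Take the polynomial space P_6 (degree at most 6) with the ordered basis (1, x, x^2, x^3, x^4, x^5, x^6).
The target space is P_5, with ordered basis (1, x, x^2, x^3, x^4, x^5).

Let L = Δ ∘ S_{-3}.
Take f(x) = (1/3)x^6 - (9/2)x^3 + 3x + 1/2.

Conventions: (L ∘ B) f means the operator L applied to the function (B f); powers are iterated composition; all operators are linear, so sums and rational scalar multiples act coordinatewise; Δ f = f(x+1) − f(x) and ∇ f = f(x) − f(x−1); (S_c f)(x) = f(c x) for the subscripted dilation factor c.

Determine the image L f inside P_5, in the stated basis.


S_{-3} f = 243x^6 + (243/2)x^3 - 9x + 1/2
Δ S_{-3} f = 1458x^5 + 3645x^4 + 4860x^3 + (8019/2)x^2 + (3645/2)x + 711/2

the image equals g(x) = 1458x^5 + 3645x^4 + 4860x^3 + (8019/2)x^2 + (3645/2)x + 711/2


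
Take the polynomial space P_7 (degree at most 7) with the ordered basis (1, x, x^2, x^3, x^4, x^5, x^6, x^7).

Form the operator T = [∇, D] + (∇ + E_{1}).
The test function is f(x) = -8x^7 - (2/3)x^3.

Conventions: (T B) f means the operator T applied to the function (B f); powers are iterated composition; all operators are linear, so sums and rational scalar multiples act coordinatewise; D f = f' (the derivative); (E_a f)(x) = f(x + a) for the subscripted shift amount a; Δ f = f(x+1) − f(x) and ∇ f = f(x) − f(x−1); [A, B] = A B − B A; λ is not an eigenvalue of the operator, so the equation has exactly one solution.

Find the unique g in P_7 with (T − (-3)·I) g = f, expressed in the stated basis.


write g with unknown coordinates in the stated basis and equate coefficients in (T − (-3)·I) g = f
solving from the highest basis element down gives g = -2x^7 + 7x^6 - 21x^5 + (175/2)x^4 - (1471/6)x^3 + (1975/4)x^2 - (2759/4)x + 11495/24
check: T g = -2x^7 - 21x^6 + 63x^5 - (525/2)x^4 + (4409/6)x^3 - (5925/4)x^2 + (8277/4)x - 11495/8
so T g − (-3)·g = -8x^7 - (2/3)x^3 = f ✓

g(x) = -2x^7 + 7x^6 - 21x^5 + (175/2)x^4 - (1471/6)x^3 + (1975/4)x^2 - (2759/4)x + 11495/24


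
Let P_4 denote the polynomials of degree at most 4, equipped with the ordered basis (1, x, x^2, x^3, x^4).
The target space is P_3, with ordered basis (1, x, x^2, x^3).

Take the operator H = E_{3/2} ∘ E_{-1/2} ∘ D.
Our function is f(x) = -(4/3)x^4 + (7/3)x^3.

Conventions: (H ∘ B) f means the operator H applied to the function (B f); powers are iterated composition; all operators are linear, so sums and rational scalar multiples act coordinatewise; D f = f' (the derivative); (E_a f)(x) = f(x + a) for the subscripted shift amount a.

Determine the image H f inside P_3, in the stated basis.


D f = -(16/3)x^3 + 7x^2
E_{-1/2} D f = -(16/3)x^3 + 15x^2 - 11x + 29/12
E_{3/2} E_{-1/2} D f = -(16/3)x^3 - 9x^2 - 2x + 5/3

g(x) = -(16/3)x^3 - 9x^2 - 2x + 5/3


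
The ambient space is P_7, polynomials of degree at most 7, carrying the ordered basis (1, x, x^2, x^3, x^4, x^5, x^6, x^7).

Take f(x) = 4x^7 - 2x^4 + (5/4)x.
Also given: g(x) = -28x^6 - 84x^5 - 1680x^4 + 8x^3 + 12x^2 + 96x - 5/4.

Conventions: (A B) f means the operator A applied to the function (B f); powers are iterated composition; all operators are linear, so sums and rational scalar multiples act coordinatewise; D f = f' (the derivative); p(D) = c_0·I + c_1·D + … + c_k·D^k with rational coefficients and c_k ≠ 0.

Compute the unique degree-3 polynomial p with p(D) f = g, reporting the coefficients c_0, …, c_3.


p(D) = -D − (1/2)·D^2 − 2·D^3, i.e. c_0 = 0, c_1 = -1, c_2 = -1/2, c_3 = -2

D^0 f = 4x^7 - 2x^4 + (5/4)x
D^1 f = 28x^6 - 8x^3 + 5/4
D^2 f = 168x^5 - 24x^2
D^3 f = 840x^4 - 48x
matching coefficients of g against c_0 f + c_1 Df + … from the top degree down determines the c_i
solution: c_0 = 0, c_1 = -1, c_2 = -1/2, c_3 = -2


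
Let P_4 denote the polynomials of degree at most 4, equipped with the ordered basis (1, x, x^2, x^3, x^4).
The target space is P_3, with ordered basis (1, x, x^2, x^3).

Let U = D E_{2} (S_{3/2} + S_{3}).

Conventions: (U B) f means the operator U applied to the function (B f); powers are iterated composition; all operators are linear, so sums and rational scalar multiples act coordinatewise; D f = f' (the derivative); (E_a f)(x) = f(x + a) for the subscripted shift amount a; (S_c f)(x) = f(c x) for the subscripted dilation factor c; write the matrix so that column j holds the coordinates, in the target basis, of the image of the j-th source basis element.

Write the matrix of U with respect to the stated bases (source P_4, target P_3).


the matrix is [[0, 9/2, 45, 729/2, 2754]; [0, 0, 45/2, 729/2, 4131]; [0, 0, 0, 729/8, 4131/2]; [0, 0, 0, 0, 1377/4]] (rows listed top to bottom)

image of 1: 0
image of x: 9/2
image of x^2: (45/2)x + 45
image of x^3: (729/8)x^2 + (729/2)x + 729/2
image of x^4: (1377/4)x^3 + (4131/2)x^2 + 4131x + 2754
each image's coordinates form column j of the matrix


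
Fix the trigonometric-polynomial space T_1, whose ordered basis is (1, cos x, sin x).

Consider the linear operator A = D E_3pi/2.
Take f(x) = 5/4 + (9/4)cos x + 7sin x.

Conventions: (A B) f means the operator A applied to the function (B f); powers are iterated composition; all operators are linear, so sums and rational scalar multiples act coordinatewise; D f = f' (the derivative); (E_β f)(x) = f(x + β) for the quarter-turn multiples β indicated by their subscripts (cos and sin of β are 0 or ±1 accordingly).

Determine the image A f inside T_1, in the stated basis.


the image equals g(x) = (9/4)cos x + 7sin x

E_3pi/2 f = 5/4 - 7cos x + (9/4)sin x
D E_3pi/2 f = (9/4)cos x + 7sin x


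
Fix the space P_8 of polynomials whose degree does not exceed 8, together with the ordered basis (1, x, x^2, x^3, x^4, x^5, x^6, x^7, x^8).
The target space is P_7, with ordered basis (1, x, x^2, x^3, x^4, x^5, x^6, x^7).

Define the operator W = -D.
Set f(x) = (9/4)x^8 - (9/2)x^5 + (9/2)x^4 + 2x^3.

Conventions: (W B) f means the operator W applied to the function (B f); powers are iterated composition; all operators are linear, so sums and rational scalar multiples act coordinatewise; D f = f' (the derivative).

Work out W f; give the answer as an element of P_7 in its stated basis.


D f = 18x^7 - (45/2)x^4 + 18x^3 + 6x^2
(-D) f = -18x^7 + (45/2)x^4 - 18x^3 - 6x^2

the image equals g(x) = -18x^7 + (45/2)x^4 - 18x^3 - 6x^2


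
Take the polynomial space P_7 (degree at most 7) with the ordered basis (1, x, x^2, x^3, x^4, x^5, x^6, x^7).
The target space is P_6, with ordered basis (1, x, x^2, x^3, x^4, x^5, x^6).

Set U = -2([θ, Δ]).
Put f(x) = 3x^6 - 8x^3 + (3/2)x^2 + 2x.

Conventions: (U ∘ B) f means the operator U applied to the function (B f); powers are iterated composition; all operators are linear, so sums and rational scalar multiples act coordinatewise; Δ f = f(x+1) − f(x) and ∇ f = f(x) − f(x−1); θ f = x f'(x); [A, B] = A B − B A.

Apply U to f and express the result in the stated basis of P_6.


the image equals g(x) = 36x^5 + 180x^4 + 360x^3 + 312x^2 + 90x - 2

Δ f = 18x^5 + 45x^4 + 60x^3 + 21x^2 - 3x - 3/2
θ Δ f = 90x^5 + 180x^4 + 180x^3 + 42x^2 - 3x
θ f = 18x^6 - 24x^3 + 3x^2 + 2x
Δ θ f = 108x^5 + 270x^4 + 360x^3 + 198x^2 + 42x - 1
[θ, Δ] f = -18x^5 - 90x^4 - 180x^3 - 156x^2 - 45x + 1
(-2([θ, Δ])) f = 36x^5 + 180x^4 + 360x^3 + 312x^2 + 90x - 2


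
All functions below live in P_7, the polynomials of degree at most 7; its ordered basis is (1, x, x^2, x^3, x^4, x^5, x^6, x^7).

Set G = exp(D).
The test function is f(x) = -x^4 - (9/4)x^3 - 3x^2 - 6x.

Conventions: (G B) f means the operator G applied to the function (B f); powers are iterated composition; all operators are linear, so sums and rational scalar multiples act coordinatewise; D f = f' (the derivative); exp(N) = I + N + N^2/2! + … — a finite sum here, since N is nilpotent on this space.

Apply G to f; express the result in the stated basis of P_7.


order-1 term: -4x^3 - (27/4)x^2 - 6x - 6
order-2 term: -6x^2 - (27/4)x - 3
order-3 term: -4x - 9/4
order-4 term: -1
the series for exp(D) f terminates at order 4
exp(D) f = -x^4 - (25/4)x^3 - (63/4)x^2 - (91/4)x - 49/4

the image equals g(x) = -x^4 - (25/4)x^3 - (63/4)x^2 - (91/4)x - 49/4


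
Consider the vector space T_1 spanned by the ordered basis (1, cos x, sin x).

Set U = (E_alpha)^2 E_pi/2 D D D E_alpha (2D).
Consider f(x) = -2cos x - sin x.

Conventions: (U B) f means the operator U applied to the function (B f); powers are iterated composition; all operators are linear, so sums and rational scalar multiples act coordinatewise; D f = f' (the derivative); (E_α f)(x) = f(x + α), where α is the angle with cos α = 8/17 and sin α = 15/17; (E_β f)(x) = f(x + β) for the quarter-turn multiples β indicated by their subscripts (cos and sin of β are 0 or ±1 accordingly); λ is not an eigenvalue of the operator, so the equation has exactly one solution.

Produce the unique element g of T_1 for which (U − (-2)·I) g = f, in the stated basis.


g(x) = -(151/208)cos x + (21/104)sin x

write g with unknown coordinates in the stated basis and equate coefficients in (U − (-2)·I) g = f
solving from the highest basis element down gives g = -(151/208)cos x + (21/104)sin x
check: U g = -(57/104)cos x - (73/52)sin x
so U g − (-2)·g = -2cos x - sin x = f ✓


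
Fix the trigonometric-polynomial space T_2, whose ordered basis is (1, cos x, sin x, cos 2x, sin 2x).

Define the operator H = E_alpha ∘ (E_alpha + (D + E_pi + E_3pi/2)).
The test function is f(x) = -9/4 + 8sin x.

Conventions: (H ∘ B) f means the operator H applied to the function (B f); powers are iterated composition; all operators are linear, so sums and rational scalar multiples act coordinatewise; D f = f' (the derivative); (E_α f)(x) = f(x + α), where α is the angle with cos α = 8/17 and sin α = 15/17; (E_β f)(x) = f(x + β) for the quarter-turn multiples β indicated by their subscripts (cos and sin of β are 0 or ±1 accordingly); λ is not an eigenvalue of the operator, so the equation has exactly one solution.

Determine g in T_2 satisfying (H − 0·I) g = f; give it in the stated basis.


g(x) = -3/4 + (20/51)cos x - (132/17)sin x

write g with unknown coordinates in the stated basis and equate coefficients in (H − 0·I) g = f
solving from the highest basis element down gives g = -3/4 + (20/51)cos x - (132/17)sin x
check: H g = -9/4 + 8sin x
so H g − 0·g = -9/4 + 8sin x = f ✓


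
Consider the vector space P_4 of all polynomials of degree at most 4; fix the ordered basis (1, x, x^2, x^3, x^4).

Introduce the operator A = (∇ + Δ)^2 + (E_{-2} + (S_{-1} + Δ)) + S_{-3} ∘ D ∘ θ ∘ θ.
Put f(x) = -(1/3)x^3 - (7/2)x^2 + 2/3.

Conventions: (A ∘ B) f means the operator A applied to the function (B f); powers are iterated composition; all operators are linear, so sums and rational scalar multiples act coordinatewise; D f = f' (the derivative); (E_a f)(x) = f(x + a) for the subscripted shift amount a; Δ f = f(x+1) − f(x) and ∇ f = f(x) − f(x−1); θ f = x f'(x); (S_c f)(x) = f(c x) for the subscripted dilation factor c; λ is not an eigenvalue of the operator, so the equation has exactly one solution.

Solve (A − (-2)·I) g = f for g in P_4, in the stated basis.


write g with unknown coordinates in the stated basis and equate coefficients in (A − (-2)·I) g = f
solving from the highest basis element down gives g = -(1/6)x^3 + (73/8)x^2 + (975/8)x - 953/32
check: A g = -(87/4)x^2 - (975/4)x + 2891/48
so A g − (-2)·g = -(1/3)x^3 - (7/2)x^2 + 2/3 = f ✓

the result is g(x) = -(1/6)x^3 + (73/8)x^2 + (975/8)x - 953/32


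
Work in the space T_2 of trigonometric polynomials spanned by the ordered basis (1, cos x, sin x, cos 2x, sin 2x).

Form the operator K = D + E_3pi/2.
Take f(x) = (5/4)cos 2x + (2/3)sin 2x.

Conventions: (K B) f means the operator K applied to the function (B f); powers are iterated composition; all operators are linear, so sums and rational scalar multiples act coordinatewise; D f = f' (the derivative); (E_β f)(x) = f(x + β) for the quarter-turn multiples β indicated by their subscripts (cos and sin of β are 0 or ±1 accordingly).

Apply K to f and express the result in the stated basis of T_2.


the image equals g(x) = (1/12)cos 2x - (19/6)sin 2x

D f = (4/3)cos 2x - (5/2)sin 2x
E_3pi/2 f = -(5/4)cos 2x - (2/3)sin 2x
(D + E_3pi/2) f = (1/12)cos 2x - (19/6)sin 2x


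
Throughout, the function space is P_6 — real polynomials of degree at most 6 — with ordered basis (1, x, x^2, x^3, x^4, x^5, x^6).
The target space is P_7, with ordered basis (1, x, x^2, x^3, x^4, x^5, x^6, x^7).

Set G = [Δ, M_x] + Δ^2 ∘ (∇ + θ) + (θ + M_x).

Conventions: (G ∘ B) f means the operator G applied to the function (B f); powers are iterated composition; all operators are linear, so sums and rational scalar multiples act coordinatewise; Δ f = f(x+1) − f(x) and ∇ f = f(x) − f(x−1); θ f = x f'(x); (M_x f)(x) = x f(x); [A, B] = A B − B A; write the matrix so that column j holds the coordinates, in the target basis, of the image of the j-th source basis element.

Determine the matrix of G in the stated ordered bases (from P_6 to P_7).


the matrix is [[1, 1, 5, 25, 69, 181, 433]; [1, 2, 2, 21, 124, 415, 1266]; [0, 1, 3, 3, 54, 370, 1455]; [0, 0, 1, 4, 4, 110, 860]; [0, 0, 0, 1, 5, 5, 195]; [0, 0, 0, 0, 1, 6, 6]; [0, 0, 0, 0, 0, 1, 7]; [0, 0, 0, 0, 0, 0, 1]] (rows listed top to bottom)

image of 1: x + 1
image of x: x^2 + 2x + 1
image of x^2: x^3 + 3x^2 + 2x + 5
image of x^3: x^4 + 4x^3 + 3x^2 + 21x + 25
image of x^4: x^5 + 5x^4 + 4x^3 + 54x^2 + 124x + 69
image of x^5: x^6 + 6x^5 + 5x^4 + 110x^3 + 370x^2 + 415x + 181
image of x^6: x^7 + 7x^6 + 6x^5 + 195x^4 + 860x^3 + 1455x^2 + 1266x + 433
each image's coordinates form column j of the matrix


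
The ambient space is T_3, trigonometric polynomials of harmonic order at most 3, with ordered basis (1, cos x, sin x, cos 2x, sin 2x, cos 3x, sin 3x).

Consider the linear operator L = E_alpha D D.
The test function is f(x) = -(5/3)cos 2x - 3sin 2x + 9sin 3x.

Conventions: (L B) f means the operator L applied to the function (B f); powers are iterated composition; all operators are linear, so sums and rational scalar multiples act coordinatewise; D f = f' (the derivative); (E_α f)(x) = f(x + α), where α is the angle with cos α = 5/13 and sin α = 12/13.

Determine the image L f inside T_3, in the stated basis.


D f = -6cos 2x + (10/3)sin 2x + 27cos 3x
D D f = (20/3)cos 2x + 12sin 2x - 81sin 3x
E_alpha D D f = (1940/507)cos 2x - (2228/169)sin 2x + (67068/2197)cos 3x + (164835/2197)sin 3x

g(x) = (1940/507)cos 2x - (2228/169)sin 2x + (67068/2197)cos 3x + (164835/2197)sin 3x


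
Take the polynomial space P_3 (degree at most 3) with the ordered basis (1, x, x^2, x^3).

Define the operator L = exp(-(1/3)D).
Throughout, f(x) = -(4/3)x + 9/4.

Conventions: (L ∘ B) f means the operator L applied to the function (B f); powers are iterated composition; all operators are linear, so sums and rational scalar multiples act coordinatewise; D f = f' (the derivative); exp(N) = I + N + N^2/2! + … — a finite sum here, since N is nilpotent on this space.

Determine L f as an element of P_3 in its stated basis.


the image equals g(x) = -(4/3)x + 97/36

order-1 term: 4/9
the series for exp(-(1/3)D) f terminates at order 1
exp(-(1/3)D) f = -(4/3)x + 97/36


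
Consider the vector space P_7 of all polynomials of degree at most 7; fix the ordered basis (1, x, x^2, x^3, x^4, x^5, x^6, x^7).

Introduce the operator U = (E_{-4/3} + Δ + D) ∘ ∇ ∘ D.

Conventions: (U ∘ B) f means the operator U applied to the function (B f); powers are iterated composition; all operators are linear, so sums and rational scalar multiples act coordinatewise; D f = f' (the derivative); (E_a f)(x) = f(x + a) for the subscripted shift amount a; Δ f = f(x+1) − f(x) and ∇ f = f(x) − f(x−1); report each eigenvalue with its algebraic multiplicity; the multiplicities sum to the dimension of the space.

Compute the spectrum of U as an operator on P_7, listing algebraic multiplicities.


λ = 0 (multiplicity 8)

image of 1: 0
image of x: 0
image of x^2: 2
image of x^3: 6x + 1
image of x^4: 12x^2 + 4x + 88/3
image of x^5: 20x^3 + 10x^2 + (440/3)x - 2765/27
image of x^6: 30x^4 + 20x^3 + 440x^2 - (5530/9)x + 9712/27
image of x^7: 42x^5 + 35x^4 + (3080/3)x^3 - (19355/9)x^2 + (67984/27)x - 83783/81
the matrix is upper triangular; its diagonal is (0, 0, 0, 0, 0, 0, 0, 0)
for a triangular matrix the eigenvalues are the diagonal entries, with algebraic multiplicity their repetition count


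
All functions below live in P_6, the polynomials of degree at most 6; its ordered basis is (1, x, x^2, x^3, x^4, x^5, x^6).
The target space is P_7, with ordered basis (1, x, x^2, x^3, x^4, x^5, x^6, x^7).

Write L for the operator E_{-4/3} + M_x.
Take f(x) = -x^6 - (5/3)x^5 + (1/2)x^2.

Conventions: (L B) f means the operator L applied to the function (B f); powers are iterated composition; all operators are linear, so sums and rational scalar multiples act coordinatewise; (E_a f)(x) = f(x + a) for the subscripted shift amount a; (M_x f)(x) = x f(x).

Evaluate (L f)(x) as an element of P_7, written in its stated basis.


g(x) = -x^7 - (8/3)x^6 + (19/3)x^5 - (140/9)x^4 + (329/18)x^3 - (1199/162)x^2 - (580/243)x + 1672/729

E_{-4/3} f = -x^6 + (19/3)x^5 - (140/9)x^4 + (160/9)x^3 - (1199/162)x^2 - (580/243)x + 1672/729
M_x f = -x^7 - (5/3)x^6 + (1/2)x^3
(E_{-4/3} + M_x) f = -x^7 - (8/3)x^6 + (19/3)x^5 - (140/9)x^4 + (329/18)x^3 - (1199/162)x^2 - (580/243)x + 1672/729


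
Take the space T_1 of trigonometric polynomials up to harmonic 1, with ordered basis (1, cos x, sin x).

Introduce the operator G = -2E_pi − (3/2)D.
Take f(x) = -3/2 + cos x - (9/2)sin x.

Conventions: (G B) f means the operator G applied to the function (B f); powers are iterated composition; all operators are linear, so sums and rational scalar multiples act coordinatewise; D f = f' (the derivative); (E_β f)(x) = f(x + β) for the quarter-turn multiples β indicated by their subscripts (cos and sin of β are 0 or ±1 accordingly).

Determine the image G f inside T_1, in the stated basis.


the result is g(x) = 3 + (35/4)cos x - (15/2)sin x

E_pi f = -3/2 - cos x + (9/2)sin x
(-2E_pi) f = 3 + 2cos x - 9sin x
D f = -(9/2)cos x - sin x
(-(3/2)D) f = (27/4)cos x + (3/2)sin x
(-2E_pi − (3/2)D) f = 3 + (35/4)cos x - (15/2)sin x


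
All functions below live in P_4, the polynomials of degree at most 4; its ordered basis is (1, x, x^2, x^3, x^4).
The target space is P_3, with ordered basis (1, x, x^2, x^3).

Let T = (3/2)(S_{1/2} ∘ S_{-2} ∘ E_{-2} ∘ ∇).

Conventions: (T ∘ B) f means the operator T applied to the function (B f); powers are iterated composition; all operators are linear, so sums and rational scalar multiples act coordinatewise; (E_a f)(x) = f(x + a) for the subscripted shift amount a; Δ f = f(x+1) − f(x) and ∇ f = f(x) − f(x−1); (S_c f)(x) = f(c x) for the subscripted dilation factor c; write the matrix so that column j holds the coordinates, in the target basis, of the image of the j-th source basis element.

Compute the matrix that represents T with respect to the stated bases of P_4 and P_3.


the matrix is [[0, 3/2, -15/2, 57/2, -195/2]; [0, 0, -3, 45/2, -114]; [0, 0, 0, 9/2, -45]; [0, 0, 0, 0, -6]] (rows listed top to bottom)

image of 1: 0
image of x: 3/2
image of x^2: -3x - 15/2
image of x^3: (9/2)x^2 + (45/2)x + 57/2
image of x^4: -6x^3 - 45x^2 - 114x - 195/2
each image's coordinates form column j of the matrix


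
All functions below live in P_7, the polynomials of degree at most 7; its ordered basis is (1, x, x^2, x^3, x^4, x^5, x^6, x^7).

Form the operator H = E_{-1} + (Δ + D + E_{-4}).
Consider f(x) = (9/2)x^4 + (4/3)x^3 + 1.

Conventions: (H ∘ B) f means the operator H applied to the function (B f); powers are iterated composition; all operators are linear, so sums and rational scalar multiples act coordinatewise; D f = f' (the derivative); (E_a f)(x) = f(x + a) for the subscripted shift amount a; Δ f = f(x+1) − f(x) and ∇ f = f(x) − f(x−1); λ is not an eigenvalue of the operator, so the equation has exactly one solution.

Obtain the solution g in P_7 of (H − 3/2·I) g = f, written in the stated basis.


the result is g(x) = 9x^4 + (656/3)x^3 + 1992x^2 + 4896x - 56966/3

write g with unknown coordinates in the stated basis and equate coefficients in (H − 3/2·I) g = f
solving from the highest basis element down gives g = 9x^4 + (656/3)x^3 + 1992x^2 + 4896x - 56966/3
check: H g = 18x^4 + (988/3)x^3 + 2988x^2 + 7344x - 28482
so H g − 3/2·g = (9/2)x^4 + (4/3)x^3 + 1 = f ✓


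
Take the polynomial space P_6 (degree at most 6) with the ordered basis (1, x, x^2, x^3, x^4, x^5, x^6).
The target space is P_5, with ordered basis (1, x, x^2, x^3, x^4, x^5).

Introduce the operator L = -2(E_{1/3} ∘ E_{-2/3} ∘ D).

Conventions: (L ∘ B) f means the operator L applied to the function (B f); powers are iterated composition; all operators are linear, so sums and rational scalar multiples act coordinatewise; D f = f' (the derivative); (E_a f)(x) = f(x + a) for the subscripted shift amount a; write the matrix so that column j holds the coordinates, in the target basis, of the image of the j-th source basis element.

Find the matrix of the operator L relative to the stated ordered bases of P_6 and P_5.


image of 1: 0
image of x: -2
image of x^2: -4x + 4/3
image of x^3: -6x^2 + 4x - 2/3
image of x^4: -8x^3 + 8x^2 - (8/3)x + 8/27
image of x^5: -10x^4 + (40/3)x^3 - (20/3)x^2 + (40/27)x - 10/81
image of x^6: -12x^5 + 20x^4 - (40/3)x^3 + (40/9)x^2 - (20/27)x + 4/81
each image's coordinates form column j of the matrix

the matrix is [[0, -2, 4/3, -2/3, 8/27, -10/81, 4/81]; [0, 0, -4, 4, -8/3, 40/27, -20/27]; [0, 0, 0, -6, 8, -20/3, 40/9]; [0, 0, 0, 0, -8, 40/3, -40/3]; [0, 0, 0, 0, 0, -10, 20]; [0, 0, 0, 0, 0, 0, -12]] (rows listed top to bottom)


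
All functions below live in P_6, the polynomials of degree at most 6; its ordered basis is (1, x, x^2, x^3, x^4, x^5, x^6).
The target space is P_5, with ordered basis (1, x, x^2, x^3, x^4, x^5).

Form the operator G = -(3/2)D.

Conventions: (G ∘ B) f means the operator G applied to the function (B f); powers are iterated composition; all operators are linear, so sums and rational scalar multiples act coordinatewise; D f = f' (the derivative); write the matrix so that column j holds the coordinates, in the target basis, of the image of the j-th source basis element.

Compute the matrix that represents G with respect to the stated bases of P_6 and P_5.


image of 1: 0
image of x: -3/2
image of x^2: -3x
image of x^3: -(9/2)x^2
image of x^4: -6x^3
image of x^5: -(15/2)x^4
image of x^6: -9x^5
each image's coordinates form column j of the matrix

the matrix is [[0, -3/2, 0, 0, 0, 0, 0]; [0, 0, -3, 0, 0, 0, 0]; [0, 0, 0, -9/2, 0, 0, 0]; [0, 0, 0, 0, -6, 0, 0]; [0, 0, 0, 0, 0, -15/2, 0]; [0, 0, 0, 0, 0, 0, -9]] (rows listed top to bottom)


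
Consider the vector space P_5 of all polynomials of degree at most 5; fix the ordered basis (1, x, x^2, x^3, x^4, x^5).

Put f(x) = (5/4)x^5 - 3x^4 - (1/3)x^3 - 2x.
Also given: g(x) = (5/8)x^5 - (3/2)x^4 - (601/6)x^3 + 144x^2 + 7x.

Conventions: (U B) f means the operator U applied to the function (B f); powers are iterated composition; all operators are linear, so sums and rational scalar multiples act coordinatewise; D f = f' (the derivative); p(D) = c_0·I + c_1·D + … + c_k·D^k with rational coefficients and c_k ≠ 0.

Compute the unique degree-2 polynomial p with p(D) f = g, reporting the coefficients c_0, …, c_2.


D^0 f = (5/4)x^5 - 3x^4 - (1/3)x^3 - 2x
D^1 f = (25/4)x^4 - 12x^3 - x^2 - 2
D^2 f = 25x^3 - 36x^2 - 2x
matching coefficients of g against c_0 f + c_1 Df + … from the top degree down determines the c_i
solution: c_0 = 1/2, c_1 = 0, c_2 = -4

p(D) = (1/2)·I − 4·D^2, i.e. c_0 = 1/2, c_1 = 0, c_2 = -4


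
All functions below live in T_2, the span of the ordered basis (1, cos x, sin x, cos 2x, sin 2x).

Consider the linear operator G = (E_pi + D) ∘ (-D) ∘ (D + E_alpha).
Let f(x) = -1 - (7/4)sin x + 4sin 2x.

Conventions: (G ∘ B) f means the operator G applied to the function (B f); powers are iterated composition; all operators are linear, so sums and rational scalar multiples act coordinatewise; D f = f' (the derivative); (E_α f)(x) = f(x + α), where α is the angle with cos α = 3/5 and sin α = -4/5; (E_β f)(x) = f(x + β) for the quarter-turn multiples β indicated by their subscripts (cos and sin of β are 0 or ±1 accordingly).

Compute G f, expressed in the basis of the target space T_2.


D f = -(7/4)cos x + 8cos 2x
E_alpha f = -1 + (7/5)cos x - (21/20)sin x - (96/25)cos 2x - (28/25)sin 2x
(D + E_alpha) f = -1 - (7/20)cos x - (21/20)sin x + (104/25)cos 2x - (28/25)sin 2x
D (D + E_alpha) f = -(21/20)cos x + (7/20)sin x - (56/25)cos 2x - (208/25)sin 2x
(-D) (D + E_alpha) f = (21/20)cos x - (7/20)sin x + (56/25)cos 2x + (208/25)sin 2x
E_pi (-D) (D + E_alpha) f = -(21/20)cos x + (7/20)sin x + (56/25)cos 2x + (208/25)sin 2x
D (-D) (D + E_alpha) f = -(7/20)cos x - (21/20)sin x + (416/25)cos 2x - (112/25)sin 2x
(E_pi + D) (-D) (D + E_alpha) f = -(7/5)cos x - (7/10)sin x + (472/25)cos 2x + (96/25)sin 2x

the image equals g(x) = -(7/5)cos x - (7/10)sin x + (472/25)cos 2x + (96/25)sin 2x


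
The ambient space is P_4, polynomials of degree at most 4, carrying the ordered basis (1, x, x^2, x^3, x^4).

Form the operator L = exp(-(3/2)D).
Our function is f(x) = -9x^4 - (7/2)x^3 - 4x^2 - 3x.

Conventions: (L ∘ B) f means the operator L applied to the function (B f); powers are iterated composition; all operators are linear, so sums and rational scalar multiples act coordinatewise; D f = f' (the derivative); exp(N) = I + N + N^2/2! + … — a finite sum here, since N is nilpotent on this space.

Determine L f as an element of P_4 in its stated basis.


order-1 term: 54x^3 + (63/4)x^2 + 12x + 9/2
order-2 term: -(243/2)x^2 - (189/8)x - 9
order-3 term: (243/2)x + 189/16
order-4 term: -729/16
the series for exp(-(3/2)D) f terminates at order 4
exp(-(3/2)D) f = -9x^4 + (101/2)x^3 - (439/4)x^2 + (855/8)x - 153/4

the result is g(x) = -9x^4 + (101/2)x^3 - (439/4)x^2 + (855/8)x - 153/4


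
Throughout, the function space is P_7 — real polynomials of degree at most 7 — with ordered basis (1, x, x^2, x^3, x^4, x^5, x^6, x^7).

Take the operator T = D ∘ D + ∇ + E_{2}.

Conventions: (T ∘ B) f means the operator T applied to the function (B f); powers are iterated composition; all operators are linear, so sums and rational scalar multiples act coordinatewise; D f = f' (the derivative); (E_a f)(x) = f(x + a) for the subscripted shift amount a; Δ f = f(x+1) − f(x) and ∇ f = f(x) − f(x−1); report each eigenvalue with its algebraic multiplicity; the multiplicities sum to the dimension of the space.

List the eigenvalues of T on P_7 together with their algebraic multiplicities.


image of 1: 1
image of x: x + 3
image of x^2: x^2 + 6x + 5
image of x^3: x^3 + 9x^2 + 15x + 9
image of x^4: x^4 + 12x^3 + 30x^2 + 36x + 15
image of x^5: x^5 + 15x^4 + 50x^3 + 90x^2 + 75x + 33
image of x^6: x^6 + 18x^5 + 75x^4 + 180x^3 + 225x^2 + 198x + 63
image of x^7: x^7 + 21x^6 + 105x^5 + 315x^4 + 525x^3 + 693x^2 + 441x + 129
the matrix is upper triangular; its diagonal is (1, 1, 1, 1, 1, 1, 1, 1)
for a triangular matrix the eigenvalues are the diagonal entries, with algebraic multiplicity their repetition count

λ = 1 (multiplicity 8)


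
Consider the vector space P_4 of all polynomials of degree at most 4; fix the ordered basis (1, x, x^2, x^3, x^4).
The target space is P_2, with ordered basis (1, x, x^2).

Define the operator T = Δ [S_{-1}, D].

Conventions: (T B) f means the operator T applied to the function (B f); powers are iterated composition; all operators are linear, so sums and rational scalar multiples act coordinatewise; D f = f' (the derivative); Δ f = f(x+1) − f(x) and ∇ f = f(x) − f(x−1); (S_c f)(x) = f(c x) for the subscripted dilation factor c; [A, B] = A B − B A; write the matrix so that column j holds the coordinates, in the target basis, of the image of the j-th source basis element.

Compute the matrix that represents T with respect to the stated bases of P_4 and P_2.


the matrix is [[0, 0, -4, 6, -8]; [0, 0, 0, 12, -24]; [0, 0, 0, 0, -24]] (rows listed top to bottom)

image of 1: 0
image of x: 0
image of x^2: -4
image of x^3: 12x + 6
image of x^4: -24x^2 - 24x - 8
each image's coordinates form column j of the matrix


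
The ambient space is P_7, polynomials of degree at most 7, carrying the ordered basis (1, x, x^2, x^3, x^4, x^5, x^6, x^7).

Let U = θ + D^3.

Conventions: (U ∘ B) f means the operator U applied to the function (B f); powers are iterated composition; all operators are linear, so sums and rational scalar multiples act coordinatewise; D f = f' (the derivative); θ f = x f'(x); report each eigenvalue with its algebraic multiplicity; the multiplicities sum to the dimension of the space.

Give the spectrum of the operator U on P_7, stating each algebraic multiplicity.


image of 1: 0
image of x: x
image of x^2: 2x^2
image of x^3: 3x^3 + 6
image of x^4: 4x^4 + 24x
image of x^5: 5x^5 + 60x^2
image of x^6: 6x^6 + 120x^3
image of x^7: 7x^7 + 210x^4
the matrix is upper triangular; its diagonal is (0, 1, 2, 3, 4, 5, 6, 7)
for a triangular matrix the eigenvalues are the diagonal entries, with algebraic multiplicity their repetition count

λ = 0 (multiplicity 1), λ = 1 (multiplicity 1), λ = 2 (multiplicity 1), λ = 3 (multiplicity 1), λ = 4 (multiplicity 1), λ = 5 (multiplicity 1), λ = 6 (multiplicity 1), λ = 7 (multiplicity 1)


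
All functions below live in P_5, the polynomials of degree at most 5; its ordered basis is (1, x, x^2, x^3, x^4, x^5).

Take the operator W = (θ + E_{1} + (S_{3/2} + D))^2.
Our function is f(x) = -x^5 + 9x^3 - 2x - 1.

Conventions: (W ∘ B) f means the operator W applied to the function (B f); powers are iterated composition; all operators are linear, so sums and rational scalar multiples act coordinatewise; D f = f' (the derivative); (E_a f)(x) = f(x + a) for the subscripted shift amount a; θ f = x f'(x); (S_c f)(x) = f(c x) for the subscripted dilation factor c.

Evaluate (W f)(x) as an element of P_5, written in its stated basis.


θ f = -5x^5 + 27x^3 - 2x
E_{1} f = -x^5 - 5x^4 - x^3 + 17x^2 + 20x + 5
S_{3/2} f = -(243/32)x^5 + (243/8)x^3 - 3x - 1
D f = -5x^4 + 27x^2 - 2
(S_{3/2} + D) f = -(243/32)x^5 - 5x^4 + (243/8)x^3 + 27x^2 - 3x - 3
(θ + E_{1} + (S_{3/2} + D)) f = -(435/32)x^5 - 10x^4 + (451/8)x^3 + 44x^2 + 15x + 2
θ (θ + E_{1} + (S_{3/2} + D)) f = -(2175/32)x^5 - 40x^4 + (1353/8)x^3 + 88x^2 + 15x
E_{1} (θ + E_{1} + (S_{3/2} + D)) f = -(435/32)x^5 - (2495/32)x^4 - (1913/16)x^3 + (275/16)x^2 + (5253/32)x + 3001/32
S_{3/2} (θ + E_{1} + (S_{3/2} + D)) f = -(105705/1024)x^5 - (405/8)x^4 + (12177/64)x^3 + 99x^2 + (45/2)x + 2
D (θ + E_{1} + (S_{3/2} + D)) f = -(2175/32)x^4 - 40x^3 + (1353/8)x^2 + 88x + 15
(S_{3/2} + D) (θ + E_{1} + (S_{3/2} + D)) f = -(105705/1024)x^5 - (3795/32)x^4 + (9617/64)x^3 + (2145/8)x^2 + (221/2)x + 17
(θ + E_{1} + (S_{3/2} + D)) (θ + E_{1} + (S_{3/2} + D)) f = -(189225/1024)x^5 - (3785/16)x^4 + (12789/64)x^3 + (5973/16)x^2 + (9269/32)x + 3545/32

the result is g(x) = -(189225/1024)x^5 - (3785/16)x^4 + (12789/64)x^3 + (5973/16)x^2 + (9269/32)x + 3545/32


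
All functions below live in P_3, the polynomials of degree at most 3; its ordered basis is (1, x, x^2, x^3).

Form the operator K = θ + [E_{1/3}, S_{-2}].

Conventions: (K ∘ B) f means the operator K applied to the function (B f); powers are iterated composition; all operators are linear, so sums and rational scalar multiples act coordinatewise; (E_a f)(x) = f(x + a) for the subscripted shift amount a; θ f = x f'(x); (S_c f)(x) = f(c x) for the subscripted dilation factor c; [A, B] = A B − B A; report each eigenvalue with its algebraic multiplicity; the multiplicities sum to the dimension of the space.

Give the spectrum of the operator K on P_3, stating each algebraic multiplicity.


λ = 0 (multiplicity 1), λ = 1 (multiplicity 1), λ = 2 (multiplicity 1), λ = 3 (multiplicity 1)

image of 1: 0
image of x: x - 1
image of x^2: 2x^2 + 4x + 1/3
image of x^3: 3x^3 - 12x^2 - 2x - 1/3
the matrix is upper triangular; its diagonal is (0, 1, 2, 3)
for a triangular matrix the eigenvalues are the diagonal entries, with algebraic multiplicity their repetition count


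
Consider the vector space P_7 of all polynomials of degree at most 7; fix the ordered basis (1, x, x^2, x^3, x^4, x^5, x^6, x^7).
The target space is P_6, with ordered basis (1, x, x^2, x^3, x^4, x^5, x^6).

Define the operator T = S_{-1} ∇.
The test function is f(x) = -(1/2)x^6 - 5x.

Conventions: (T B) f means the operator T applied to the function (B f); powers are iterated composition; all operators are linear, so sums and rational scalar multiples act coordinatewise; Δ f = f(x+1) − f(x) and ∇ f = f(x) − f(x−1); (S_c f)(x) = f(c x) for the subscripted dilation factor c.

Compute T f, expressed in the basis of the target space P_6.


∇ f = -3x^5 + (15/2)x^4 - 10x^3 + (15/2)x^2 - 3x - 9/2
S_{-1} ∇ f = 3x^5 + (15/2)x^4 + 10x^3 + (15/2)x^2 + 3x - 9/2

the result is g(x) = 3x^5 + (15/2)x^4 + 10x^3 + (15/2)x^2 + 3x - 9/2


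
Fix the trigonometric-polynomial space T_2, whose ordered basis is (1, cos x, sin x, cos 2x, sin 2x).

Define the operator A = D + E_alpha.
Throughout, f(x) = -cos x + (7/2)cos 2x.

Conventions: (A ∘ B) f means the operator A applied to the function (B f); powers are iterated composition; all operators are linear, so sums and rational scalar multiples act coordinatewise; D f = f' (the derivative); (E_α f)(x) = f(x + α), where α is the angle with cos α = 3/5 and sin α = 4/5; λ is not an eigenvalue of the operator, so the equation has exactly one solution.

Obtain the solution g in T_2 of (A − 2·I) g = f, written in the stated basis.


g(x) = (7/26)cos x - (9/26)sin x - (399/698)cos 2x + (259/349)sin 2x

write g with unknown coordinates in the stated basis and equate coefficients in (A − 2·I) g = f
solving from the highest basis element down gives g = (7/26)cos x - (9/26)sin x - (399/698)cos 2x + (259/349)sin 2x
check: A g = -(6/13)cos x - (9/13)sin x + (1645/698)cos 2x + (518/349)sin 2x
so A g − 2·g = -cos x + (7/2)cos 2x = f ✓


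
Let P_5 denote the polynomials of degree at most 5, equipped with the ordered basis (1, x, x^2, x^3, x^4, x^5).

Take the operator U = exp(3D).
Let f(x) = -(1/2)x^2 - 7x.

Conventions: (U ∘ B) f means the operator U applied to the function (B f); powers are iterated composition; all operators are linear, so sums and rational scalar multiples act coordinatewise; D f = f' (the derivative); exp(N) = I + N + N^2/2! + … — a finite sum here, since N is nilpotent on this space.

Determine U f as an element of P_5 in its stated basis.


g(x) = -(1/2)x^2 - 10x - 51/2

order-1 term: -3x - 21
order-2 term: -9/2
the series for exp(3D) f terminates at order 2
exp(3D) f = -(1/2)x^2 - 10x - 51/2


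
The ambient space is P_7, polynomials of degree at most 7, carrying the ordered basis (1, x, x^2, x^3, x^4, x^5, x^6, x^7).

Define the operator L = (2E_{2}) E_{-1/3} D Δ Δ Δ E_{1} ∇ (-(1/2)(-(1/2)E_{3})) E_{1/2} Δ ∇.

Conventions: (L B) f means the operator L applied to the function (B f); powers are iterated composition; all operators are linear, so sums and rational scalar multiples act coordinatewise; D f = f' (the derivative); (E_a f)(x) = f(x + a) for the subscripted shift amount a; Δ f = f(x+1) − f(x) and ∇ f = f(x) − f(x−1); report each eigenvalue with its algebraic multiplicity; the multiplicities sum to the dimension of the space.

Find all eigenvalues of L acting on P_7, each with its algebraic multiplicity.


image of 1: 0
image of x: 0
image of x^2: 0
image of x^3: 0
image of x^4: 0
image of x^5: 0
image of x^6: 0
image of x^7: 2520
the matrix is upper triangular; its diagonal is (0, 0, 0, 0, 0, 0, 0, 0)
for a triangular matrix the eigenvalues are the diagonal entries, with algebraic multiplicity their repetition count

λ = 0 (multiplicity 8)


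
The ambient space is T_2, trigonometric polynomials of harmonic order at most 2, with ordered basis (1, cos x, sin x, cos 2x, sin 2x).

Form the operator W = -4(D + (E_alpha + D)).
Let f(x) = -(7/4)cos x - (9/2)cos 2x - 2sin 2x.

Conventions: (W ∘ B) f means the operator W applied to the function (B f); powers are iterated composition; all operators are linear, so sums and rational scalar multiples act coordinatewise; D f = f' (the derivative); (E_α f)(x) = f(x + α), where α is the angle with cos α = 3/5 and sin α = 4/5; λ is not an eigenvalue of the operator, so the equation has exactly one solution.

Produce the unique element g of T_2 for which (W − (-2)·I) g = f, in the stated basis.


write g with unknown coordinates in the stated basis and equate coefficients in (W − (-2)·I) g = f
solving from the highest basis element down gives g = (7/1256)cos x + (49/314)sin x - (1343/10084)cos 2x + (519/2521)sin 2x
check: W g = -(553/314)cos x - (49/157)sin x - (10673/2521)cos 2x - (6080/2521)sin 2x
so W g − (-2)·g = -(7/4)cos x - (9/2)cos 2x - 2sin 2x = f ✓

g(x) = (7/1256)cos x + (49/314)sin x - (1343/10084)cos 2x + (519/2521)sin 2x


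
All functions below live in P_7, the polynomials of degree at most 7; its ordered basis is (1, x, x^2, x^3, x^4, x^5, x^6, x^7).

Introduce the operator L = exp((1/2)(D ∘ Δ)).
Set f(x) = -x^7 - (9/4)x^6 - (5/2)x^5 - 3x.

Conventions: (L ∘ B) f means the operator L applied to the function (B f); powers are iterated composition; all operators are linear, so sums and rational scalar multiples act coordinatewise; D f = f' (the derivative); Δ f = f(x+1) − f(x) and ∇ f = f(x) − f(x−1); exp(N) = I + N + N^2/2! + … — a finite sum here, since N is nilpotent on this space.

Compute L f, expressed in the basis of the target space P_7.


g(x) = -x^7 - (9/4)x^6 - (47/2)x^5 - (345/4)x^4 - (535/2)x^3 - (2295/4)x^2 - (3181/4)x - 4167/8

order-1 term: -21x^5 - (345/4)x^4 - (325/2)x^3 - (315/2)x^2 - (319/4)x - 33/2
order-2 term: -105x^3 - (1665/4)x^2 - (1215/2)x - 2505/8
order-3 term: -105x - 765/4
the series for exp((1/2)(D ∘ Δ)) f terminates at order 3
exp((1/2)(D ∘ Δ)) f = -x^7 - (9/4)x^6 - (47/2)x^5 - (345/4)x^4 - (535/2)x^3 - (2295/4)x^2 - (3181/4)x - 4167/8
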